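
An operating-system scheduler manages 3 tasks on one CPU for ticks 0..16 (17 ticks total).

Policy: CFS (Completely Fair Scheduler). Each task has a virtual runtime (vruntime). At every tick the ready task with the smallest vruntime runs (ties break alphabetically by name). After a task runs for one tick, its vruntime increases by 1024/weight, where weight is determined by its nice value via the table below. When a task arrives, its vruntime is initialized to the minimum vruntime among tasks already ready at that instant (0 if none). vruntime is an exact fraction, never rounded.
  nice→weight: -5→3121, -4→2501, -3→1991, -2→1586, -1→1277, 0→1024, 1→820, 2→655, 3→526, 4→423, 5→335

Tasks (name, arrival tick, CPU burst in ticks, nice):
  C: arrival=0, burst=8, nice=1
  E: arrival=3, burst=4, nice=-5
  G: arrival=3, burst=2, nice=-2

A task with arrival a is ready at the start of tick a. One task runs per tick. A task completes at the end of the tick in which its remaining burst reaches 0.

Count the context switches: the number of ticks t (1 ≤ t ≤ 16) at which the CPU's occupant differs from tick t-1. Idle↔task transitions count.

t=0: vr[C=0] → run C
t=1: vr[C=256/205] → run C
t=2: vr[C=512/205] → run C
t=3: vr[C=768/205 E=768/205 G=768/205] → run C
t=4: vr[C=1024/205 E=768/205 G=768/205] → run E
t=5: vr[C=1024/205 E=2606848/639805 G=768/205] → run G
t=6: vr[C=1024/205 E=2606848/639805 G=713984/162565] → run E
t=7: vr[C=1024/205 E=2816768/639805 G=713984/162565] → run G
t=8: vr[C=1024/205 E=2816768/639805] → run E
t=9: vr[C=1024/205 E=3026688/639805] → run E
t=10: vr[C=1024/205] → run C
t=11: vr[C=256/41] → run C
t=12: vr[C=1536/205] → run C
t=13: vr[C=1792/205] → run C
t=14: (idle)
t=15: (idle)
t=16: (idle)

context switches = 7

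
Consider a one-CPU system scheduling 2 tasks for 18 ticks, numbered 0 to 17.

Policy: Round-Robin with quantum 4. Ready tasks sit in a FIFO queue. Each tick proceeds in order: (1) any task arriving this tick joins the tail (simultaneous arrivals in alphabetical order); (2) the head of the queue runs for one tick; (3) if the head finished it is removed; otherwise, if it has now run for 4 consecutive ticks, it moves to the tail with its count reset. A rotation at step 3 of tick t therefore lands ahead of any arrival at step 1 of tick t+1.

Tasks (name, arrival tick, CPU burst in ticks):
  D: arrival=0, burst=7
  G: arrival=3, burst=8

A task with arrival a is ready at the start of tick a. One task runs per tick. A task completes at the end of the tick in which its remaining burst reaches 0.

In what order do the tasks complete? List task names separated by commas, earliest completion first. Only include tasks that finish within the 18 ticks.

t=0: queue=[D] q_used=0 → run D
t=1: queue=[D] q_used=1 → run D
t=2: queue=[D] q_used=2 → run D
t=3: queue=[D,G] q_used=3 → run D
t=4: queue=[G,D] q_used=0 → run G
t=5: queue=[G,D] q_used=1 → run G
t=6: queue=[G,D] q_used=2 → run G
t=7: queue=[G,D] q_used=3 → run G
t=8: queue=[D,G] q_used=0 → run D
t=9: queue=[D,G] q_used=1 → run D
t=10: queue=[D,G] q_used=2 → run D
t=11: queue=[G] q_used=0 → run G
t=12: queue=[G] q_used=1 → run G
t=13: queue=[G] q_used=2 → run G
t=14: queue=[G] q_used=3 → run G
t=15: (idle)
t=16: (idle)
t=17: (idle)

completion order = D, G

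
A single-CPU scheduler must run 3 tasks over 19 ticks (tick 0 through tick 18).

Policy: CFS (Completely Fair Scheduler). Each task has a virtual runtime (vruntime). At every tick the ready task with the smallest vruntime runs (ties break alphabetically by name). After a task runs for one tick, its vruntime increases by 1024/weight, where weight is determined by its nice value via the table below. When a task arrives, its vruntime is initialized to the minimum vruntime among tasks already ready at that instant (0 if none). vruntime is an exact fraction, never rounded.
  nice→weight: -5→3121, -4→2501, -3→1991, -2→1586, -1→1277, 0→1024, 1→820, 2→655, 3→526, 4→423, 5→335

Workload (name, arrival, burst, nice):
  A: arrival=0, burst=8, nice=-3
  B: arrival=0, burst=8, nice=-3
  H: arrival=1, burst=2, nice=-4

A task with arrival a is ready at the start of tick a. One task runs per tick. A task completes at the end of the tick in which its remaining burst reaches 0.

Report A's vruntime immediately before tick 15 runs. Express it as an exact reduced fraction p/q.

vruntime(A, start of tick 15) = 7168/1991

t=0: vr[A=0 B=0] → run A
t=1: vr[A=1024/1991 B=0 H=0] → run B
t=2: vr[A=1024/1991 B=1024/1991 H=0] → run H
t=3: vr[A=1024/1991 B=1024/1991 H=1024/2501] → run H
t=4: vr[A=1024/1991 B=1024/1991] → run A
t=5: vr[A=2048/1991 B=1024/1991] → run B
t=6: vr[A=2048/1991 B=2048/1991] → run A
t=7: vr[A=3072/1991 B=2048/1991] → run B
t=8: vr[A=3072/1991 B=3072/1991] → run A
t=9: vr[A=4096/1991 B=3072/1991] → run B
t=10: vr[A=4096/1991 B=4096/1991] → run A
t=11: vr[A=5120/1991 B=4096/1991] → run B
t=12: vr[A=5120/1991 B=5120/1991] → run A
t=13: vr[A=6144/1991 B=5120/1991] → run B
t=14: vr[A=6144/1991 B=6144/1991] → run A
t=15: vr[A=7168/1991 B=6144/1991] → run B
t=16: vr[A=7168/1991 B=7168/1991] → run A
t=17: vr[B=7168/1991] → run B
t=18: (idle)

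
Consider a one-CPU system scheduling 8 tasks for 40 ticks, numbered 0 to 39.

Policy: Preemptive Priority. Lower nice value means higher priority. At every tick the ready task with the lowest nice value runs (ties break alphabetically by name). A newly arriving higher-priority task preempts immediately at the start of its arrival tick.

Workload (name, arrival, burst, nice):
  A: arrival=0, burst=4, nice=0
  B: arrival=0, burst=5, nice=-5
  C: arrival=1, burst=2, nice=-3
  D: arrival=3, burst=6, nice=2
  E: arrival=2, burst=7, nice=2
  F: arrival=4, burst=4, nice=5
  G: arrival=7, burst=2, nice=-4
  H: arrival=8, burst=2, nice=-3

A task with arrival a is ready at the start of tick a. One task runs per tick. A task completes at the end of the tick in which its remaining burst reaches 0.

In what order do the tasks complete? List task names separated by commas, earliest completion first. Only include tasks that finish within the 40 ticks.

t=0: ready={A,B} → run B
t=1: ready={A,B,C} → run B
t=2: ready={A,B,C,E} → run B
t=3: ready={A,B,C,D,E} → run B
t=4: ready={A,B,C,D,E,F} → run B
t=5: ready={A,C,D,E,F} → run C
t=6: ready={A,C,D,E,F} → run C
t=7: ready={A,D,E,F,G} → run G
t=8: ready={A,D,E,F,G,H} → run G
t=9: ready={A,D,E,F,H} → run H
t=10: ready={A,D,E,F,H} → run H
t=11: ready={A,D,E,F} → run A
t=12: ready={A,D,E,F} → run A
t=13: ready={A,D,E,F} → run A
t=14: ready={A,D,E,F} → run A
t=15: ready={D,E,F} → run D
t=16: ready={D,E,F} → run D
t=17: ready={D,E,F} → run D
t=18: ready={D,E,F} → run D
t=19: ready={D,E,F} → run D
t=20: ready={D,E,F} → run D
t=21: ready={E,F} → run E
t=22: ready={E,F} → run E
t=23: ready={E,F} → run E
t=24: ready={E,F} → run E
t=25: ready={E,F} → run E
t=26: ready={E,F} → run E
t=27: ready={E,F} → run E
t=28: ready={F} → run F
t=29: ready={F} → run F
t=30: ready={F} → run F
t=31: ready={F} → run F
t=32: (idle)
t=33: (idle)
t=34: (idle)
t=35: (idle)
t=36: (idle)
t=37: (idle)
t=38: (idle)
t=39: (idle)

completion order = B, C, G, H, A, D, E, F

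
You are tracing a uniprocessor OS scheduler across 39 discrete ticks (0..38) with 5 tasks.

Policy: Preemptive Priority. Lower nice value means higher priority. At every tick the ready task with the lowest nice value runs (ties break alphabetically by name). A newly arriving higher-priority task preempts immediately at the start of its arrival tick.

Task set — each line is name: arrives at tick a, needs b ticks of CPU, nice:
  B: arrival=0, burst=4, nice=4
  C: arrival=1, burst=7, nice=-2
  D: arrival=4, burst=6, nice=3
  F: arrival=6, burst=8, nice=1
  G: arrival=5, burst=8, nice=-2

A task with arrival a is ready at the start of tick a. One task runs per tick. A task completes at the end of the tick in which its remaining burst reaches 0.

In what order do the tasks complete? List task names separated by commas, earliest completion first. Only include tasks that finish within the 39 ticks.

completion order = C, G, F, D, B

t=0: ready={B} → run B
t=1: ready={B,C} → run C
t=2: ready={B,C} → run C
t=3: ready={B,C} → run C
t=4: ready={B,C,D} → run C
t=5: ready={B,C,D,G} → run C
t=6: ready={B,C,D,F,G} → run C
t=7: ready={B,C,D,F,G} → run C
t=8: ready={B,D,F,G} → run G
t=9: ready={B,D,F,G} → run G
t=10: ready={B,D,F,G} → run G
t=11: ready={B,D,F,G} → run G
t=12: ready={B,D,F,G} → run G
t=13: ready={B,D,F,G} → run G
t=14: ready={B,D,F,G} → run G
t=15: ready={B,D,F,G} → run G
t=16: ready={B,D,F} → run F
t=17: ready={B,D,F} → run F
t=18: ready={B,D,F} → run F
t=19: ready={B,D,F} → run F
t=20: ready={B,D,F} → run F
t=21: ready={B,D,F} → run F
t=22: ready={B,D,F} → run F
t=23: ready={B,D,F} → run F
t=24: ready={B,D} → run D
t=25: ready={B,D} → run D
t=26: ready={B,D} → run D
t=27: ready={B,D} → run D
t=28: ready={B,D} → run D
t=29: ready={B,D} → run D
t=30: ready={B} → run B
t=31: ready={B} → run B
t=32: ready={B} → run B
t=33: (idle)
t=34: (idle)
t=35: (idle)
t=36: (idle)
t=37: (idle)
t=38: (idle)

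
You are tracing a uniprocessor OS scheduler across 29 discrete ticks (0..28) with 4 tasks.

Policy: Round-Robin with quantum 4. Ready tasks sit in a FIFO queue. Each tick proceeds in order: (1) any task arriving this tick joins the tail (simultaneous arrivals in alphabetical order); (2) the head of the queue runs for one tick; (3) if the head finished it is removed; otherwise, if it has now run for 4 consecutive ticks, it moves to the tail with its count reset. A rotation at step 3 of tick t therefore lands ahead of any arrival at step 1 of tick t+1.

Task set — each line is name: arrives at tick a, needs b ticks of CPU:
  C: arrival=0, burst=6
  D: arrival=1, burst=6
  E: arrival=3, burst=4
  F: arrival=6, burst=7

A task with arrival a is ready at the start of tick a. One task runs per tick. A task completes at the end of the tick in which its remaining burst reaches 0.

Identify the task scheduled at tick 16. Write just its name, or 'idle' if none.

running at tick 16 = F

t=0: queue=[C] q_used=0 → run C
t=1: queue=[C,D] q_used=1 → run C
t=2: queue=[C,D] q_used=2 → run C
t=3: queue=[C,D,E] q_used=3 → run C
t=4: queue=[D,E,C] q_used=0 → run D
t=5: queue=[D,E,C] q_used=1 → run D
t=6: queue=[D,E,C,F] q_used=2 → run D
t=7: queue=[D,E,C,F] q_used=3 → run D
t=8: queue=[E,C,F,D] q_used=0 → run E
t=9: queue=[E,C,F,D] q_used=1 → run E
t=10: queue=[E,C,F,D] q_used=2 → run E
t=11: queue=[E,C,F,D] q_used=3 → run E
t=12: queue=[C,F,D] q_used=0 → run C
t=13: queue=[C,F,D] q_used=1 → run C
t=14: queue=[F,D] q_used=0 → run F
t=15: queue=[F,D] q_used=1 → run F
t=16: queue=[F,D] q_used=2 → run F
t=17: queue=[F,D] q_used=3 → run F
t=18: queue=[D,F] q_used=0 → run D
t=19: queue=[D,F] q_used=1 → run D
t=20: queue=[F] q_used=0 → run F
t=21: queue=[F] q_used=1 → run F
t=22: queue=[F] q_used=2 → run F
t=23: (idle)
t=24: (idle)
t=25: (idle)
t=26: (idle)
t=27: (idle)
t=28: (idle)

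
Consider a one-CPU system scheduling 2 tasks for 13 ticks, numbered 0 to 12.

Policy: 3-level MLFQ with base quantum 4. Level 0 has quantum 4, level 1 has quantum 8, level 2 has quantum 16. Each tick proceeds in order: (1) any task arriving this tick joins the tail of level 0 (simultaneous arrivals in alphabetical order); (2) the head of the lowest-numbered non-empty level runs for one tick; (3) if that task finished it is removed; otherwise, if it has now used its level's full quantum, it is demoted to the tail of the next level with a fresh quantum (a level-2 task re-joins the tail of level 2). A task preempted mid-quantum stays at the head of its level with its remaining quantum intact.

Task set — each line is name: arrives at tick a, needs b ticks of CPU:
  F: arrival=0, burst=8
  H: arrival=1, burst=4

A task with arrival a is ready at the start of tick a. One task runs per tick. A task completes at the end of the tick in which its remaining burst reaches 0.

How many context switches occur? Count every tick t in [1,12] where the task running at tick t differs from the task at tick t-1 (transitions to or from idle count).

t=0: L0/L1/L2 = F/-/- → run F
t=1: L0/L1/L2 = FH/-/- → run F
t=2: L0/L1/L2 = FH/-/- → run F
t=3: L0/L1/L2 = FH/-/- → run F
t=4: L0/L1/L2 = H/F/- → run H
t=5: L0/L1/L2 = H/F/- → run H
t=6: L0/L1/L2 = H/F/- → run H
t=7: L0/L1/L2 = H/F/- → run H
t=8: L0/L1/L2 = -/F/- → run F
t=9: L0/L1/L2 = -/F/- → run F
t=10: L0/L1/L2 = -/F/- → run F
t=11: L0/L1/L2 = -/F/- → run F
t=12: (idle)

context switches = 3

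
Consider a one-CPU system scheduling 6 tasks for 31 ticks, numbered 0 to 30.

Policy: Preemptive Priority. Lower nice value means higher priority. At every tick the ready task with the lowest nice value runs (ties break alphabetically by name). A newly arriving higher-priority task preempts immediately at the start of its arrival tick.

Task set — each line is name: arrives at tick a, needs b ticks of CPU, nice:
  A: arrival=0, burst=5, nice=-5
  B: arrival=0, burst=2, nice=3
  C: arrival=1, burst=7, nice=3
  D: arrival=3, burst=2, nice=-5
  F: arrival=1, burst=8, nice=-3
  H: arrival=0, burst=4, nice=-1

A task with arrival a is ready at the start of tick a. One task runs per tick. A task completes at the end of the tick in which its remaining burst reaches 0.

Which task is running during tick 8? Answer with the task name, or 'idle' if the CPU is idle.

running at tick 8 = F

t=0: ready={A,B,H} → run A
t=1: ready={A,B,C,F,H} → run A
t=2: ready={A,B,C,F,H} → run A
t=3: ready={A,B,C,D,F,H} → run A
t=4: ready={A,B,C,D,F,H} → run A
t=5: ready={B,C,D,F,H} → run D
t=6: ready={B,C,D,F,H} → run D
t=7: ready={B,C,F,H} → run F
t=8: ready={B,C,F,H} → run F
t=9: ready={B,C,F,H} → run F
t=10: ready={B,C,F,H} → run F
t=11: ready={B,C,F,H} → run F
t=12: ready={B,C,F,H} → run F
t=13: ready={B,C,F,H} → run F
t=14: ready={B,C,F,H} → run F
t=15: ready={B,C,H} → run H
t=16: ready={B,C,H} → run H
t=17: ready={B,C,H} → run H
t=18: ready={B,C,H} → run H
t=19: ready={B,C} → run B
t=20: ready={B,C} → run B
t=21: ready={C} → run C
t=22: ready={C} → run C
t=23: ready={C} → run C
t=24: ready={C} → run C
t=25: ready={C} → run C
t=26: ready={C} → run C
t=27: ready={C} → run C
t=28: (idle)
t=29: (idle)
t=30: (idle)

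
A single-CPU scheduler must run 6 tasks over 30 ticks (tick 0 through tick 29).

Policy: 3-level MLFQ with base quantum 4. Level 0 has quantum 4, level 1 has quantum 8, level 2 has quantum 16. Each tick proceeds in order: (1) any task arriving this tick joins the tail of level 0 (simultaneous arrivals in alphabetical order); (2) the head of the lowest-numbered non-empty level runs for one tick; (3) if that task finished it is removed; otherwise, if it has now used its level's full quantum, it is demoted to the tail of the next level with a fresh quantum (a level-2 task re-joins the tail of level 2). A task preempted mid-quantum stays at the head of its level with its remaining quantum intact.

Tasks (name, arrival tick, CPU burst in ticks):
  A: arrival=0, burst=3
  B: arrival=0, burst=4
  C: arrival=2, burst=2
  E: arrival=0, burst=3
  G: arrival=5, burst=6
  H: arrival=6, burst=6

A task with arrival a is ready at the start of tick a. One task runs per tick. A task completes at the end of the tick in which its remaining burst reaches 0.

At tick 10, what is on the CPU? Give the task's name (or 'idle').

t=0: L0/L1/L2 = ABE/-/- → run A
t=1: L0/L1/L2 = ABE/-/- → run A
t=2: L0/L1/L2 = ABEC/-/- → run A
t=3: L0/L1/L2 = BEC/-/- → run B
t=4: L0/L1/L2 = BEC/-/- → run B
t=5: L0/L1/L2 = BECG/-/- → run B
t=6: L0/L1/L2 = BECGH/-/- → run B
t=7: L0/L1/L2 = ECGH/-/- → run E
t=8: L0/L1/L2 = ECGH/-/- → run E
t=9: L0/L1/L2 = ECGH/-/- → run E
t=10: L0/L1/L2 = CGH/-/- → run C
t=11: L0/L1/L2 = CGH/-/- → run C
t=12: L0/L1/L2 = GH/-/- → run G
t=13: L0/L1/L2 = GH/-/- → run G
t=14: L0/L1/L2 = GH/-/- → run G
t=15: L0/L1/L2 = GH/-/- → run G
t=16: L0/L1/L2 = H/G/- → run H
t=17: L0/L1/L2 = H/G/- → run H
t=18: L0/L1/L2 = H/G/- → run H
t=19: L0/L1/L2 = H/G/- → run H
t=20: L0/L1/L2 = -/GH/- → run G
t=21: L0/L1/L2 = -/GH/- → run G
t=22: L0/L1/L2 = -/H/- → run H
t=23: L0/L1/L2 = -/H/- → run H
t=24: (idle)
t=25: (idle)
t=26: (idle)
t=27: (idle)
t=28: (idle)
t=29: (idle)

running at tick 10 = C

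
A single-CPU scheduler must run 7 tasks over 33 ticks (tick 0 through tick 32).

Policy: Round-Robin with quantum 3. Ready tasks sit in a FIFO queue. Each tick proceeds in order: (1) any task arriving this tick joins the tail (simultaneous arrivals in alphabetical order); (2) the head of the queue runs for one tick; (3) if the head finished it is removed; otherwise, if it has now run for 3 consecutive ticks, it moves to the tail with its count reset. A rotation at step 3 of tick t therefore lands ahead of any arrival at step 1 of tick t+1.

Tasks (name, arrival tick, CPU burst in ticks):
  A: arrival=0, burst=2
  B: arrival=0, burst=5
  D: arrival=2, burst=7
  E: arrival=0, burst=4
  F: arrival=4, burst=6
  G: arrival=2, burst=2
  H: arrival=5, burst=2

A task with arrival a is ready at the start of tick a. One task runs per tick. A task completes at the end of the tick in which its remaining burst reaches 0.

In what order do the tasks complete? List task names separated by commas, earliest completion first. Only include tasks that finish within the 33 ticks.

t=0: queue=[A,B,E] q_used=0 → run A
t=1: queue=[A,B,E] q_used=1 → run A
t=2: queue=[B,E,D,G] q_used=0 → run B
t=3: queue=[B,E,D,G] q_used=1 → run B
t=4: queue=[B,E,D,G,F] q_used=2 → run B
t=5: queue=[E,D,G,F,B,H] q_used=0 → run E
t=6: queue=[E,D,G,F,B,H] q_used=1 → run E
t=7: queue=[E,D,G,F,B,H] q_used=2 → run E
t=8: queue=[D,G,F,B,H,E] q_used=0 → run D
t=9: queue=[D,G,F,B,H,E] q_used=1 → run D
t=10: queue=[D,G,F,B,H,E] q_used=2 → run D
t=11: queue=[G,F,B,H,E,D] q_used=0 → run G
t=12: queue=[G,F,B,H,E,D] q_used=1 → run G
t=13: queue=[F,B,H,E,D] q_used=0 → run F
t=14: queue=[F,B,H,E,D] q_used=1 → run F
t=15: queue=[F,B,H,E,D] q_used=2 → run F
t=16: queue=[B,H,E,D,F] q_used=0 → run B
t=17: queue=[B,H,E,D,F] q_used=1 → run B
t=18: queue=[H,E,D,F] q_used=0 → run H
t=19: queue=[H,E,D,F] q_used=1 → run H
t=20: queue=[E,D,F] q_used=0 → run E
t=21: queue=[D,F] q_used=0 → run D
t=22: queue=[D,F] q_used=1 → run D
t=23: queue=[D,F] q_used=2 → run D
t=24: queue=[F,D] q_used=0 → run F
t=25: queue=[F,D] q_used=1 → run F
t=26: queue=[F,D] q_used=2 → run F
t=27: queue=[D] q_used=0 → run D
t=28: (idle)
t=29: (idle)
t=30: (idle)
t=31: (idle)
t=32: (idle)

completion order = A, G, B, H, E, F, D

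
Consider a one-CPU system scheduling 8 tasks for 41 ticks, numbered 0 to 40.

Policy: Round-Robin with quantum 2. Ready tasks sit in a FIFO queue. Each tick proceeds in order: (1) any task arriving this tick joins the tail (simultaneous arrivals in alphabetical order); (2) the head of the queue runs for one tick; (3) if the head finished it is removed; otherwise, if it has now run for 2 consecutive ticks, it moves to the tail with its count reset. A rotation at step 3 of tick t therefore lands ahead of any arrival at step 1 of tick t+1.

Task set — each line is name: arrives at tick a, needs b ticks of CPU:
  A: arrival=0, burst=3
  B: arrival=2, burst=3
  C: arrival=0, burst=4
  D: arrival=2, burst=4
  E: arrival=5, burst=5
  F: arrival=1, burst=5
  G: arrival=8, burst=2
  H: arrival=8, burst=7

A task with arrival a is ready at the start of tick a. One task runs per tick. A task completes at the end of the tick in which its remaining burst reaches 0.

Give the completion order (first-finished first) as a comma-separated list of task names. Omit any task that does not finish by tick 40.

completion order = A, C, G, B, D, F, E, H

t=0: queue=[A,C] q_used=0 → run A
t=1: queue=[A,C,F] q_used=1 → run A
t=2: queue=[C,F,A,B,D] q_used=0 → run C
t=3: queue=[C,F,A,B,D] q_used=1 → run C
t=4: queue=[F,A,B,D,C] q_used=0 → run F
t=5: queue=[F,A,B,D,C,E] q_used=1 → run F
t=6: queue=[A,B,D,C,E,F] q_used=0 → run A
t=7: queue=[B,D,C,E,F] q_used=0 → run B
t=8: queue=[B,D,C,E,F,G,H] q_used=1 → run B
t=9: queue=[D,C,E,F,G,H,B] q_used=0 → run D
t=10: queue=[D,C,E,F,G,H,B] q_used=1 → run D
t=11: queue=[C,E,F,G,H,B,D] q_used=0 → run C
t=12: queue=[C,E,F,G,H,B,D] q_used=1 → run C
t=13: queue=[E,F,G,H,B,D] q_used=0 → run E
t=14: queue=[E,F,G,H,B,D] q_used=1 → run E
t=15: queue=[F,G,H,B,D,E] q_used=0 → run F
t=16: queue=[F,G,H,B,D,E] q_used=1 → run F
t=17: queue=[G,H,B,D,E,F] q_used=0 → run G
t=18: queue=[G,H,B,D,E,F] q_used=1 → run G
t=19: queue=[H,B,D,E,F] q_used=0 → run H
t=20: queue=[H,B,D,E,F] q_used=1 → run H
t=21: queue=[B,D,E,F,H] q_used=0 → run B
t=22: queue=[D,E,F,H] q_used=0 → run D
t=23: queue=[D,E,F,H] q_used=1 → run D
t=24: queue=[E,F,H] q_used=0 → run E
t=25: queue=[E,F,H] q_used=1 → run E
t=26: queue=[F,H,E] q_used=0 → run F
t=27: queue=[H,E] q_used=0 → run H
t=28: queue=[H,E] q_used=1 → run H
t=29: queue=[E,H] q_used=0 → run E
t=30: queue=[H] q_used=0 → run H
t=31: queue=[H] q_used=1 → run H
t=32: queue=[H] q_used=0 → run H
t=33: (idle)
t=34: (idle)
t=35: (idle)
t=36: (idle)
t=37: (idle)
t=38: (idle)
t=39: (idle)
t=40: (idle)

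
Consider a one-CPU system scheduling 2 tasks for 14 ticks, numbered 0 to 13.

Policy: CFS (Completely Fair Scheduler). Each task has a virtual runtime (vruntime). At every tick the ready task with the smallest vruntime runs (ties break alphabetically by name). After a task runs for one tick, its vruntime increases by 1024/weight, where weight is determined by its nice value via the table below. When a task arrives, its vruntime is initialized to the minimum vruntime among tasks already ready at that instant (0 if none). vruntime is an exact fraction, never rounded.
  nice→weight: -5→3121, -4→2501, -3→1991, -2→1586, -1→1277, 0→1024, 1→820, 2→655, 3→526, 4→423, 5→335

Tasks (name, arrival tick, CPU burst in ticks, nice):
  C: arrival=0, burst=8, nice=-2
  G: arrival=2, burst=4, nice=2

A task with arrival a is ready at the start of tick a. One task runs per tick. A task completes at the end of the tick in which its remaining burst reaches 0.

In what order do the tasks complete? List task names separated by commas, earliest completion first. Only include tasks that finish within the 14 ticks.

t=0: vr[C=0] → run C
t=1: vr[C=512/793] → run C
t=2: vr[C=1024/793 G=1024/793] → run C
t=3: vr[C=1536/793 G=1024/793] → run G
t=4: vr[C=1536/793 G=1482752/519415] → run C
t=5: vr[C=2048/793 G=1482752/519415] → run C
t=6: vr[C=2560/793 G=1482752/519415] → run G
t=7: vr[C=2560/793 G=2294784/519415] → run C
t=8: vr[C=3072/793 G=2294784/519415] → run C
t=9: vr[C=3584/793 G=2294784/519415] → run G
t=10: vr[C=3584/793 G=3106816/519415] → run C
t=11: vr[G=3106816/519415] → run G
t=12: (idle)
t=13: (idle)

completion order = C, G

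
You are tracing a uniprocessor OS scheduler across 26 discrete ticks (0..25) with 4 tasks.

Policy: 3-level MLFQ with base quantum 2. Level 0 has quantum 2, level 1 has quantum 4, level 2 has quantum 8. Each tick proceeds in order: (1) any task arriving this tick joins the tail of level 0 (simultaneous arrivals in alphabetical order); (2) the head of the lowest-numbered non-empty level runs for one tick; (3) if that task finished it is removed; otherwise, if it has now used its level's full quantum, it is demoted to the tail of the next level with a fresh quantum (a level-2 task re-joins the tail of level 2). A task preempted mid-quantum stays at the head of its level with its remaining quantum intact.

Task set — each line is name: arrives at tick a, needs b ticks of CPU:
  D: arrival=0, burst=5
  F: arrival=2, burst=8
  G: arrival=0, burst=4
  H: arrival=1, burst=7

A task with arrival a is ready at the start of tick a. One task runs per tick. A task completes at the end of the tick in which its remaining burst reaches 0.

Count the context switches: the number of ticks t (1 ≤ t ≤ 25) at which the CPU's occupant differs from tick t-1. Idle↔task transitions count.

t=0: L0/L1/L2 = DG/-/- → run D
t=1: L0/L1/L2 = DGH/-/- → run D
t=2: L0/L1/L2 = GHF/D/- → run G
t=3: L0/L1/L2 = GHF/D/- → run G
t=4: L0/L1/L2 = HF/DG/- → run H
t=5: L0/L1/L2 = HF/DG/- → run H
t=6: L0/L1/L2 = F/DGH/- → run F
t=7: L0/L1/L2 = F/DGH/- → run F
t=8: L0/L1/L2 = -/DGHF/- → run D
t=9: L0/L1/L2 = -/DGHF/- → run D
t=10: L0/L1/L2 = -/DGHF/- → run D
t=11: L0/L1/L2 = -/GHF/- → run G
t=12: L0/L1/L2 = -/GHF/- → run G
t=13: L0/L1/L2 = -/HF/- → run H
t=14: L0/L1/L2 = -/HF/- → run H
t=15: L0/L1/L2 = -/HF/- → run H
t=16: L0/L1/L2 = -/HF/- → run H
t=17: L0/L1/L2 = -/F/H → run F
t=18: L0/L1/L2 = -/F/H → run F
t=19: L0/L1/L2 = -/F/H → run F
t=20: L0/L1/L2 = -/F/H → run F
t=21: L0/L1/L2 = -/-/HF → run H
t=22: L0/L1/L2 = -/-/F → run F
t=23: L0/L1/L2 = -/-/F → run F
t=24: (idle)
t=25: (idle)

context switches = 10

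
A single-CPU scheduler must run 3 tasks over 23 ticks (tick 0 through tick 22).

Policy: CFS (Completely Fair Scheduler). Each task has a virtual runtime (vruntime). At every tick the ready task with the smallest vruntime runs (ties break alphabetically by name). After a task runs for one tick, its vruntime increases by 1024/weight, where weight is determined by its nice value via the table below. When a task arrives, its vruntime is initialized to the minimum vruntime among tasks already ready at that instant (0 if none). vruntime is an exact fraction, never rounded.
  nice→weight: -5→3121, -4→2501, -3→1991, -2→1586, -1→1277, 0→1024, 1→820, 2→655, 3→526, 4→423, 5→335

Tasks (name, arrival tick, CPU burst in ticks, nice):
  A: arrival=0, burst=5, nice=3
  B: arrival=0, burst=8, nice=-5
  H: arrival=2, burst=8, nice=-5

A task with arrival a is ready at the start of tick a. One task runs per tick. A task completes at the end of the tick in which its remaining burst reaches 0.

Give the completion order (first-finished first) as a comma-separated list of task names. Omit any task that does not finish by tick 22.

t=0: vr[A=0 B=0] → run A
t=1: vr[A=512/263 B=0] → run B
t=2: vr[A=512/263 B=1024/3121 H=1024/3121] → run B
t=3: vr[A=512/263 B=2048/3121 H=1024/3121] → run H
t=4: vr[A=512/263 B=2048/3121 H=2048/3121] → run B
t=5: vr[A=512/263 B=3072/3121 H=2048/3121] → run H
t=6: vr[A=512/263 B=3072/3121 H=3072/3121] → run B
t=7: vr[A=512/263 B=4096/3121 H=3072/3121] → run H
t=8: vr[A=512/263 B=4096/3121 H=4096/3121] → run B
t=9: vr[A=512/263 B=5120/3121 H=4096/3121] → run H
t=10: vr[A=512/263 B=5120/3121 H=5120/3121] → run B
t=11: vr[A=512/263 B=6144/3121 H=5120/3121] → run H
t=12: vr[A=512/263 B=6144/3121 H=6144/3121] → run A
t=13: vr[A=1024/263 B=6144/3121 H=6144/3121] → run B
t=14: vr[A=1024/263 B=7168/3121 H=6144/3121] → run H
t=15: vr[A=1024/263 B=7168/3121 H=7168/3121] → run B
t=16: vr[A=1024/263 H=7168/3121] → run H
t=17: vr[A=1024/263 H=8192/3121] → run H
t=18: vr[A=1024/263] → run A
t=19: vr[A=1536/263] → run A
t=20: vr[A=2048/263] → run A
t=21: (idle)
t=22: (idle)

completion order = B, H, A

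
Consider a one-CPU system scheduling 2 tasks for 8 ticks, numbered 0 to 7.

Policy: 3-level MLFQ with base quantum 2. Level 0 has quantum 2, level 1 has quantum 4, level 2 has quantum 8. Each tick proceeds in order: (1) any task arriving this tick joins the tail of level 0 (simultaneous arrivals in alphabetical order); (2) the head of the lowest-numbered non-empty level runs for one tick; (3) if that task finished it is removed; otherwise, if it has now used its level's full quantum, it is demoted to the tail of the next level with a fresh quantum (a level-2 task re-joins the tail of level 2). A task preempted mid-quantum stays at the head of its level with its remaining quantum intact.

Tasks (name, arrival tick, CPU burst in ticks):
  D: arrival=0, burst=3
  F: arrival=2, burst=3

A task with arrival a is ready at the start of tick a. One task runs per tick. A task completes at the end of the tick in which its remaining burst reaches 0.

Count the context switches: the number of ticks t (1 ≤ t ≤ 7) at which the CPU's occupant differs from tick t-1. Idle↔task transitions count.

t=0: L0/L1/L2 = D/-/- → run D
t=1: L0/L1/L2 = D/-/- → run D
t=2: L0/L1/L2 = F/D/- → run F
t=3: L0/L1/L2 = F/D/- → run F
t=4: L0/L1/L2 = -/DF/- → run D
t=5: L0/L1/L2 = -/F/- → run F
t=6: (idle)
t=7: (idle)

context switches = 4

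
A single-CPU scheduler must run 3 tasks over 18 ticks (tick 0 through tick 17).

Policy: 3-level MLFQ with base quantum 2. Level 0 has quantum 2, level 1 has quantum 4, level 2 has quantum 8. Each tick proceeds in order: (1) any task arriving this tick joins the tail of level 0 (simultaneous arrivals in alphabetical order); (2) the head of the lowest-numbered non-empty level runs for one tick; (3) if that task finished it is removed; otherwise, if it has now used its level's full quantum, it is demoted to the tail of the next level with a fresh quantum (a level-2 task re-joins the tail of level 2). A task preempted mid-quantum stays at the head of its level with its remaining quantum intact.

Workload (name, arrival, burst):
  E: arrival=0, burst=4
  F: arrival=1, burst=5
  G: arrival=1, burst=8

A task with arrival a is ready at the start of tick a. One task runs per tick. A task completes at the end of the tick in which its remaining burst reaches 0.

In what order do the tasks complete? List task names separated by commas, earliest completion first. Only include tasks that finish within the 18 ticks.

completion order = E, F, G

t=0: L0/L1/L2 = E/-/- → run E
t=1: L0/L1/L2 = EFG/-/- → run E
t=2: L0/L1/L2 = FG/E/- → run F
t=3: L0/L1/L2 = FG/E/- → run F
t=4: L0/L1/L2 = G/EF/- → run G
t=5: L0/L1/L2 = G/EF/- → run G
t=6: L0/L1/L2 = -/EFG/- → run E
t=7: L0/L1/L2 = -/EFG/- → run E
t=8: L0/L1/L2 = -/FG/- → run F
t=9: L0/L1/L2 = -/FG/- → run F
t=10: L0/L1/L2 = -/FG/- → run F
t=11: L0/L1/L2 = -/G/- → run G
t=12: L0/L1/L2 = -/G/- → run G
t=13: L0/L1/L2 = -/G/- → run G
t=14: L0/L1/L2 = -/G/- → run G
t=15: L0/L1/L2 = -/-/G → run G
t=16: L0/L1/L2 = -/-/G → run G
t=17: (idle)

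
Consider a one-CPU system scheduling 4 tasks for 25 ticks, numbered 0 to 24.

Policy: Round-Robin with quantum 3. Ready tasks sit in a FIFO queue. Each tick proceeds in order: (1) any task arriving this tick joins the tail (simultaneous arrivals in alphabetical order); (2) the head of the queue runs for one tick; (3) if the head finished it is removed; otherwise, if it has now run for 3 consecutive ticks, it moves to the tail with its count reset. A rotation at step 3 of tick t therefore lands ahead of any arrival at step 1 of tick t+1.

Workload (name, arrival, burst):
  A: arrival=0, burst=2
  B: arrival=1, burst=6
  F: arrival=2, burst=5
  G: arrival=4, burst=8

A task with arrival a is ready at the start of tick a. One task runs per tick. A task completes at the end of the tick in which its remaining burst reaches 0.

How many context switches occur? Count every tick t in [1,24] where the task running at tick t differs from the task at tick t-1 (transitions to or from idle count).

t=0: queue=[A] q_used=0 → run A
t=1: queue=[A,B] q_used=1 → run A
t=2: queue=[B,F] q_used=0 → run B
t=3: queue=[B,F] q_used=1 → run B
t=4: queue=[B,F,G] q_used=2 → run B
t=5: queue=[F,G,B] q_used=0 → run F
t=6: queue=[F,G,B] q_used=1 → run F
t=7: queue=[F,G,B] q_used=2 → run F
t=8: queue=[G,B,F] q_used=0 → run G
t=9: queue=[G,B,F] q_used=1 → run G
t=10: queue=[G,B,F] q_used=2 → run G
t=11: queue=[B,F,G] q_used=0 → run B
t=12: queue=[B,F,G] q_used=1 → run B
t=13: queue=[B,F,G] q_used=2 → run B
t=14: queue=[F,G] q_used=0 → run F
t=15: queue=[F,G] q_used=1 → run F
t=16: queue=[G] q_used=0 → run G
t=17: queue=[G] q_used=1 → run G
t=18: queue=[G] q_used=2 → run G
t=19: queue=[G] q_used=0 → run G
t=20: queue=[G] q_used=1 → run G
t=21: (idle)
t=22: (idle)
t=23: (idle)
t=24: (idle)

context switches = 7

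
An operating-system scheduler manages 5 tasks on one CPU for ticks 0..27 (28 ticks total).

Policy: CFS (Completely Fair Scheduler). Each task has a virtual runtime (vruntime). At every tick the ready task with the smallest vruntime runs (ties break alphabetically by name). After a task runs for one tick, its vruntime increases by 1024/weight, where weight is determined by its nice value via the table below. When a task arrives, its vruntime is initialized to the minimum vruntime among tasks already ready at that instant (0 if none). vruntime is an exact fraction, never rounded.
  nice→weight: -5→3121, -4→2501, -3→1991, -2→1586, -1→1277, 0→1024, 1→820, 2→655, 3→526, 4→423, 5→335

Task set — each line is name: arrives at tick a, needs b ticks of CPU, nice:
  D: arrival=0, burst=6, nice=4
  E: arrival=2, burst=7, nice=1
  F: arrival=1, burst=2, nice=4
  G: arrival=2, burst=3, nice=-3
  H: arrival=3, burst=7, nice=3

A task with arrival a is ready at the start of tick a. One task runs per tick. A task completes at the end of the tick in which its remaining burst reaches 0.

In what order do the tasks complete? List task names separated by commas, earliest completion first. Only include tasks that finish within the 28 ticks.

t=0: vr[D=0] → run D
t=1: vr[D=1024/423 F=1024/423] → run D
t=2: vr[D=2048/423 E=1024/423 F=1024/423 G=1024/423] → run E
t=3: vr[D=2048/423 E=318208/86715 F=1024/423 G=1024/423 H=1024/423] → run F
t=4: vr[D=2048/423 E=318208/86715 F=2048/423 G=1024/423 H=1024/423] → run G
t=5: vr[D=2048/423 E=318208/86715 F=2048/423 G=2471936/842193 H=1024/423] → run H
t=6: vr[D=2048/423 E=318208/86715 F=2048/423 G=2471936/842193 H=485888/111249] → run G
t=7: vr[D=2048/423 E=318208/86715 F=2048/423 G=2905088/842193 H=485888/111249] → run G
t=8: vr[D=2048/423 E=318208/86715 F=2048/423 H=485888/111249] → run E
t=9: vr[D=2048/423 E=426496/86715 F=2048/423 H=485888/111249] → run H
t=10: vr[D=2048/423 E=426496/86715 F=2048/423 H=702464/111249] → run D
t=11: vr[D=1024/141 E=426496/86715 F=2048/423 H=702464/111249] → run F
t=12: vr[D=1024/141 E=426496/86715 H=702464/111249] → run E
t=13: vr[D=1024/141 E=534784/86715 H=702464/111249] → run E
t=14: vr[D=1024/141 E=643072/86715 H=702464/111249] → run H
t=15: vr[D=1024/141 E=643072/86715 H=919040/111249] → run D
t=16: vr[D=4096/423 E=643072/86715 H=919040/111249] → run E
t=17: vr[D=4096/423 E=150272/17343 H=919040/111249] → run H
t=18: vr[D=4096/423 E=150272/17343 H=1135616/111249] → run E
t=19: vr[D=4096/423 E=859648/86715 H=1135616/111249] → run D
t=20: vr[D=5120/423 E=859648/86715 H=1135616/111249] → run E
t=21: vr[D=5120/423 H=1135616/111249] → run H
t=22: vr[D=5120/423 H=1352192/111249] → run D
t=23: vr[H=1352192/111249] → run H
t=24: vr[H=1568768/111249] → run H
t=25: (idle)
t=26: (idle)
t=27: (idle)

completion order = G, F, E, D, H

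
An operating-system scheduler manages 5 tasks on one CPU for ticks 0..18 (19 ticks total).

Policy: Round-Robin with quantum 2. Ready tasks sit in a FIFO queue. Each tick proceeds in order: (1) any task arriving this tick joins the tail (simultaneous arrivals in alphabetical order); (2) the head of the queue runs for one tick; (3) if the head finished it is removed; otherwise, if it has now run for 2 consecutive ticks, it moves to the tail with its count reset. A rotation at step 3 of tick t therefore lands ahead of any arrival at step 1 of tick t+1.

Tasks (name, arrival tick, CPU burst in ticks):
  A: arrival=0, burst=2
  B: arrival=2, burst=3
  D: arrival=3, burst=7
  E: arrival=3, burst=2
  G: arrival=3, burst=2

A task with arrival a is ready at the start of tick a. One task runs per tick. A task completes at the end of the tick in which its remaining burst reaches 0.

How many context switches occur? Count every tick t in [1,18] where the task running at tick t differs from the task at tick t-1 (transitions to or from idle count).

t=0: queue=[A] q_used=0 → run A
t=1: queue=[A] q_used=1 → run A
t=2: queue=[B] q_used=0 → run B
t=3: queue=[B,D,E,G] q_used=1 → run B
t=4: queue=[D,E,G,B] q_used=0 → run D
t=5: queue=[D,E,G,B] q_used=1 → run D
t=6: queue=[E,G,B,D] q_used=0 → run E
t=7: queue=[E,G,B,D] q_used=1 → run E
t=8: queue=[G,B,D] q_used=0 → run G
t=9: queue=[G,B,D] q_used=1 → run G
t=10: queue=[B,D] q_used=0 → run B
t=11: queue=[D] q_used=0 → run D
t=12: queue=[D] q_used=1 → run D
t=13: queue=[D] q_used=0 → run D
t=14: queue=[D] q_used=1 → run D
t=15: queue=[D] q_used=0 → run D
t=16: (idle)
t=17: (idle)
t=18: (idle)

context switches = 7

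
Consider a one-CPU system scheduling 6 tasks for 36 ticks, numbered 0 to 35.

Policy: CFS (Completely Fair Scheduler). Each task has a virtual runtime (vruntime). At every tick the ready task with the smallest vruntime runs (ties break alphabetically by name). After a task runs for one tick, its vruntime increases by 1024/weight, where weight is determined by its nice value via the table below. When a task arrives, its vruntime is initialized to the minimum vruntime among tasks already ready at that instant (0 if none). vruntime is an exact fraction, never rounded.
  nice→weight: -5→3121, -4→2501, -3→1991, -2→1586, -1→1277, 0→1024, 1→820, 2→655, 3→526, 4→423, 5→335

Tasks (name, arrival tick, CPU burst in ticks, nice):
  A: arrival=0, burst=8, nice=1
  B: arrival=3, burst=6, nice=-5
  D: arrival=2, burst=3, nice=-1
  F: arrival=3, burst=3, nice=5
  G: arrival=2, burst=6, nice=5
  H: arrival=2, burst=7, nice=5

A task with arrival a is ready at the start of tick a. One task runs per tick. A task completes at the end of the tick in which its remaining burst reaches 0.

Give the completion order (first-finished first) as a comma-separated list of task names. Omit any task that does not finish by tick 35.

t=0: vr[A=0] → run A
t=1: vr[A=256/205] → run A
t=2: vr[A=512/205 D=512/205 G=512/205 H=512/205] → run A
t=3: vr[A=768/205 B=512/205 D=512/205 F=512/205 G=512/205 H=512/205] → run B
t=4: vr[A=768/205 B=1807872/639805 D=512/205 F=512/205 G=512/205 H=512/205] → run D
t=5: vr[A=768/205 B=1807872/639805 D=863744/261785 F=512/205 G=512/205 H=512/205] → run F
t=6: vr[A=768/205 B=1807872/639805 D=863744/261785 F=76288/13735 G=512/205 H=512/205] → run G
t=7: vr[A=768/205 B=1807872/639805 D=863744/261785 F=76288/13735 G=76288/13735 H=512/205] → run H
t=8: vr[A=768/205 B=1807872/639805 D=863744/261785 F=76288/13735 G=76288/13735 H=76288/13735] → run B
t=9: vr[A=768/205 B=2017792/639805 D=863744/261785 F=76288/13735 G=76288/13735 H=76288/13735] → run B
t=10: vr[A=768/205 B=2227712/639805 D=863744/261785 F=76288/13735 G=76288/13735 H=76288/13735] → run D
t=11: vr[A=768/205 B=2227712/639805 D=1073664/261785 F=76288/13735 G=76288/13735 H=76288/13735] → run B
t=12: vr[A=768/205 B=2437632/639805 D=1073664/261785 F=76288/13735 G=76288/13735 H=76288/13735] → run A
t=13: vr[A=1024/205 B=2437632/639805 D=1073664/261785 F=76288/13735 G=76288/13735 H=76288/13735] → run B
t=14: vr[A=1024/205 B=2647552/639805 D=1073664/261785 F=76288/13735 G=76288/13735 H=76288/13735] → run D
t=15: vr[A=1024/205 B=2647552/639805 F=76288/13735 G=76288/13735 H=76288/13735] → run B
t=16: vr[A=1024/205 F=76288/13735 G=76288/13735 H=76288/13735] → run A
t=17: vr[A=256/41 F=76288/13735 G=76288/13735 H=76288/13735] → run F
t=18: vr[A=256/41 F=118272/13735 G=76288/13735 H=76288/13735] → run G
t=19: vr[A=256/41 F=118272/13735 G=118272/13735 H=76288/13735] → run H
t=20: vr[A=256/41 F=118272/13735 G=118272/13735 H=118272/13735] → run A
t=21: vr[A=1536/205 F=118272/13735 G=118272/13735 H=118272/13735] → run A
t=22: vr[A=1792/205 F=118272/13735 G=118272/13735 H=118272/13735] → run F
t=23: vr[A=1792/205 G=118272/13735 H=118272/13735] → run G
t=24: vr[A=1792/205 G=160256/13735 H=118272/13735] → run H
t=25: vr[A=1792/205 G=160256/13735 H=160256/13735] → run A
t=26: vr[G=160256/13735 H=160256/13735] → run G
t=27: vr[G=40448/2747 H=160256/13735] → run H
t=28: vr[G=40448/2747 H=40448/2747] → run G
t=29: vr[G=244224/13735 H=40448/2747] → run H
t=30: vr[G=244224/13735 H=244224/13735] → run G
t=31: vr[H=244224/13735] → run H
t=32: vr[H=286208/13735] → run H
t=33: (idle)
t=34: (idle)
t=35: (idle)

completion order = D, B, F, A, G, H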